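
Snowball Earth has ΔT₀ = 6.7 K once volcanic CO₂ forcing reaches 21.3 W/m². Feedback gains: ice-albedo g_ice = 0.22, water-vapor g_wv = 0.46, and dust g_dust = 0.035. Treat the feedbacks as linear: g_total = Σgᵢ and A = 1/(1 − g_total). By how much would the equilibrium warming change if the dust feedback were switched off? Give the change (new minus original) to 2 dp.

Original: g = 0.715, ΔT = 6.7/(1−0.715) = 23.5088 K.
Without dust: g' = 0.68, ΔT' = 6.7/(1−0.68) = 20.9375 K.
Change = 20.9375 − 23.5088 = -2.57 K.

-2.57 K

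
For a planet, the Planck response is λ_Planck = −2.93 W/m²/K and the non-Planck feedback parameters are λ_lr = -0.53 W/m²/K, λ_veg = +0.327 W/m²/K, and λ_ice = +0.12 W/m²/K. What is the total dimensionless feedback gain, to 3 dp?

Convert to gains: g_lr = -0.53/2.93 = -0.1809; g_veg = 0.327/2.93 = 0.1116; g_ice = 0.12/2.93 = 0.04096.
Total gain g = -0.02834.

-0.028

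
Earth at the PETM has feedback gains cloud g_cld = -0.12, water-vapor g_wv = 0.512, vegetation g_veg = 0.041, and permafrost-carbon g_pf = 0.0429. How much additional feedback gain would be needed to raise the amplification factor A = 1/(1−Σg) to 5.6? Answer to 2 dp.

Current total gain = 0.4759.
Target gain for A = 5.6: g* = 1 − 1/5.6 = 0.8214.
Additional gain needed = 0.8214 − 0.4759 = 0.35.

0.35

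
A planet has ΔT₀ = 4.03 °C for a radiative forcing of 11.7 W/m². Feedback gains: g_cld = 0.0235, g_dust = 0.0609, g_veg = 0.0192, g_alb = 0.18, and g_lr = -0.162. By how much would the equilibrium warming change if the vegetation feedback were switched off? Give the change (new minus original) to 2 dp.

-0.10 °C

Original: g = 0.1216, ΔT = 4.03/(1−0.1216) = 4.5879 °C.
Without vegetation: g' = 0.1024, ΔT' = 4.03/(1−0.1024) = 4.4898 °C.
Change = 4.4898 − 4.5879 = -0.10 °C.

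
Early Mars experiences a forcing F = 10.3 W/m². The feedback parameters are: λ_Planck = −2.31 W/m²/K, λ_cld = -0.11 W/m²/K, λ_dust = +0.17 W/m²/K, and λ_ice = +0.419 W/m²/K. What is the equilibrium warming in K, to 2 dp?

Net feedback parameter λ = (−2.31) + (-0.11) + (+0.17) + (+0.419) = -1.831 W/m²/K.
ΔT = −F/λ = −10.3/(-1.831) = 5.63 K.

5.63 K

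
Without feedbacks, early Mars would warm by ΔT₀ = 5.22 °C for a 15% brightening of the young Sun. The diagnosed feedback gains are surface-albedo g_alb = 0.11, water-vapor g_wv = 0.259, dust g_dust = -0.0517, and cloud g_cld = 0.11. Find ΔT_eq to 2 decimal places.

Total gain g = 0.11 + 0.259 − 0.0517 + 0.11 = 0.4273.
Amplification A = 1/(1 − 0.4273) = 1.746.
ΔT = 5.22 × 1.746 = 9.11 °C.

9.11 °C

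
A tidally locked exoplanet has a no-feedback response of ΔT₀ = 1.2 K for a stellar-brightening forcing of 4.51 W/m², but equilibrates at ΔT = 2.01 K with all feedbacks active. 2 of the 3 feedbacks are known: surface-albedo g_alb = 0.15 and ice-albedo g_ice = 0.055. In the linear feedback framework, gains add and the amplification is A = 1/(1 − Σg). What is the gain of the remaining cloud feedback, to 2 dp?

0.20

Amplification A = ΔT/ΔT₀ = 2.01/1.2 = 1.675.
Total gain g = 1 − 1/A = 1 − 1/1.675 = 0.403.
Known gains sum to 0.15 + 0.055 = 0.205.
g_cld = 0.403 − 0.205 = 0.20.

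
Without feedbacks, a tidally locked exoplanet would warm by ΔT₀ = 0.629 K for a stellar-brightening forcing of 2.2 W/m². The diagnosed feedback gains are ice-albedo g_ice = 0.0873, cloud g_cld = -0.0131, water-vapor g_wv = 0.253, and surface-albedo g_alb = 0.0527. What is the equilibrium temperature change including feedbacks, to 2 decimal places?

1.01 K

Total gain g = 0.0873 − 0.0131 + 0.253 + 0.0527 = 0.3799.
Amplification A = 1/(1 − 0.3799) = 1.613.
ΔT = 0.629 × 1.613 = 1.01 K.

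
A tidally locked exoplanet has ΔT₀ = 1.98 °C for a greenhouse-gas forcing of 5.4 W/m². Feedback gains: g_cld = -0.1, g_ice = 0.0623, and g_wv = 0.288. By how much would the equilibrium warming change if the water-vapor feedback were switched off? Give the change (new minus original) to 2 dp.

-0.73 °C

Original: g = 0.2503, ΔT = 1.98/(1−0.2503) = 2.6411 °C.
Without water-vapor: g' = -0.0377, ΔT' = 1.98/(1+0.0377) = 1.9081 °C.
Change = 1.9081 − 2.6411 = -0.73 °C.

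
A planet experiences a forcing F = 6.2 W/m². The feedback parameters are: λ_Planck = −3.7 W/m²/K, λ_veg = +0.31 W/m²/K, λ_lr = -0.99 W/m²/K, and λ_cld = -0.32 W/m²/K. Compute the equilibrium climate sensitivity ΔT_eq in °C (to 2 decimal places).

Net feedback parameter λ = (−3.7) + (+0.31) + (-0.99) + (-0.32) = -4.7 W/m²/K.
ΔT = −F/λ = −6.2/(-4.7) = 1.32 °C.

1.32 °C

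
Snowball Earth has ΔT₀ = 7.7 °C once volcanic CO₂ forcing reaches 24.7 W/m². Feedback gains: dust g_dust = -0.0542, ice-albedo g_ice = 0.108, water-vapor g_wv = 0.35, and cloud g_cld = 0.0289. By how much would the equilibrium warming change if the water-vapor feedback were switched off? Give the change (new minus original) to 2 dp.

-5.18 °C

Original: g = 0.4327, ΔT = 7.7/(1−0.4327) = 13.5731 °C.
Without water-vapor: g' = 0.0827, ΔT' = 7.7/(1−0.0827) = 8.3942 °C.
Change = 8.3942 − 13.5731 = -5.18 °C.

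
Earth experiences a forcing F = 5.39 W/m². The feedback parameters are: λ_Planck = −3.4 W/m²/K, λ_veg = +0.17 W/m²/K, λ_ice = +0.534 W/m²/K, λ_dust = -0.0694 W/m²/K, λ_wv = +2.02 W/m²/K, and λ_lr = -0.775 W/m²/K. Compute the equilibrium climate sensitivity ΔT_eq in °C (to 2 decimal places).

3.55 °C

Net feedback parameter λ = (−3.4) + (+0.17) + (+0.534) + (-0.0694) + (+2.02) + (-0.775) = -1.5204 W/m²/K.
ΔT = −F/λ = −5.39/(-1.5204) = 3.55 °C.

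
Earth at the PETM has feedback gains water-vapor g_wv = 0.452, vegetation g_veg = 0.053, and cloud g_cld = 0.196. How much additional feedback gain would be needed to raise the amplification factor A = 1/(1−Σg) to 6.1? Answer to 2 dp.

0.14

Current total gain = 0.701.
Target gain for A = 6.1: g* = 1 − 1/6.1 = 0.8361.
Additional gain needed = 0.8361 − 0.701 = 0.14.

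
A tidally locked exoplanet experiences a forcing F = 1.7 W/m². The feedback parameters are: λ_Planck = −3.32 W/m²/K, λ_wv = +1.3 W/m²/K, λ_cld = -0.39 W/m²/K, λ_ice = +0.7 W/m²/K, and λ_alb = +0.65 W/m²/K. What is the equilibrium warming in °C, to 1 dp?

1.6 °C

Net feedback parameter λ = (−3.32) + (+1.3) + (-0.39) + (+0.7) + (+0.65) = -1.06 W/m²/K.
ΔT = −F/λ = −1.7/(-1.06) = 1.6 °C.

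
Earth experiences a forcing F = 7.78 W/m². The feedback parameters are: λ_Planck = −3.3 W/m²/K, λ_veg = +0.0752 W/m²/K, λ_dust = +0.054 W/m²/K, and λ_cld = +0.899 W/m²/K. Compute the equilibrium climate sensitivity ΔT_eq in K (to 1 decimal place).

3.4 K

Net feedback parameter λ = (−3.3) + (+0.0752) + (+0.054) + (+0.899) = -2.2718 W/m²/K.
ΔT = −F/λ = −7.78/(-2.2718) = 3.4 K.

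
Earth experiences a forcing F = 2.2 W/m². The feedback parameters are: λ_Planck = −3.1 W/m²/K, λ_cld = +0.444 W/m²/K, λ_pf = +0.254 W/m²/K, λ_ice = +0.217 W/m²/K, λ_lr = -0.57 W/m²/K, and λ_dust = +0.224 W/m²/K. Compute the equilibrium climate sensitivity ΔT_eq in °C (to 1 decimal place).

0.9 °C

Net feedback parameter λ = (−3.1) + (+0.444) + (+0.254) + (+0.217) + (-0.57) + (+0.224) = -2.531 W/m²/K.
ΔT = −F/λ = −2.2/(-2.531) = 0.9 °C.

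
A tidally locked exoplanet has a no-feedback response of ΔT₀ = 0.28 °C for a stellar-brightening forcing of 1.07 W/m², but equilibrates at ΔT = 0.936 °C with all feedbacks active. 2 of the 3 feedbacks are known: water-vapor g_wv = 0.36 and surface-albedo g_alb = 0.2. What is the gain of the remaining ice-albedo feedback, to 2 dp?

Amplification A = ΔT/ΔT₀ = 0.936/0.28 = 3.343.
Total gain g = 1 − 1/A = 1 − 1/3.343 = 0.7009.
Known gains sum to 0.36 + 0.2 = 0.56.
g_ice = 0.7009 − 0.56 = 0.14.

0.14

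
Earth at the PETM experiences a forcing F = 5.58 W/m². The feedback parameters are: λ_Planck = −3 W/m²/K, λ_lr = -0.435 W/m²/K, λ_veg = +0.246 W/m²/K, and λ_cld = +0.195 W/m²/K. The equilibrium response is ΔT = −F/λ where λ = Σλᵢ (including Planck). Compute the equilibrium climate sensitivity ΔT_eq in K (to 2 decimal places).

1.86 K

Net feedback parameter λ = (−3) + (-0.435) + (+0.246) + (+0.195) = -2.994 W/m²/K.
ΔT = −F/λ = −5.58/(-2.994) = 1.86 K.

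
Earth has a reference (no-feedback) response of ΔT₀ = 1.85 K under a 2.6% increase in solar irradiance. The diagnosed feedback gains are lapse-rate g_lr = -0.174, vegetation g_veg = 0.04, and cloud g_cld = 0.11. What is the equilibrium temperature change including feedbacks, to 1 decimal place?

1.8 K

Total gain g = -0.174 + 0.04 + 0.11 = -0.024.
Amplification A = 1/(1 + 0.024) = 0.9766.
ΔT = 1.85 × 0.9766 = 1.8 K.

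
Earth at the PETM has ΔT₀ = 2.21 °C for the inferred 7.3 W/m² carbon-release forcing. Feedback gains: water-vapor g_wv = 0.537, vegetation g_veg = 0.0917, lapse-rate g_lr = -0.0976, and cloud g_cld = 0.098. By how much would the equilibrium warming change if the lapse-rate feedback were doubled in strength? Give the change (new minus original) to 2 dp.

Original: g = 0.6291, ΔT = 2.21/(1−0.6291) = 5.9585 °C.
With doubled lapse-rate: g' = 0.5315, ΔT' = 2.21/(1−0.5315) = 4.7172 °C.
Change = 4.7172 − 5.9585 = -1.24 °C.

-1.24 °C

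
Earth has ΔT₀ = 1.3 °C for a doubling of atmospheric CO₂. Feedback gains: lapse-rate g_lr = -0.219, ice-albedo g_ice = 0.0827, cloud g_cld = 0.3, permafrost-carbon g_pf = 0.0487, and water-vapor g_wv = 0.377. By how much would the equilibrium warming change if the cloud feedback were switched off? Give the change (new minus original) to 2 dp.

Original: g = 0.5894, ΔT = 1.3/(1−0.5894) = 3.1661 °C.
Without cloud: g' = 0.2894, ΔT' = 1.3/(1−0.2894) = 1.8294 °C.
Change = 1.8294 − 3.1661 = -1.34 °C.

-1.34 °C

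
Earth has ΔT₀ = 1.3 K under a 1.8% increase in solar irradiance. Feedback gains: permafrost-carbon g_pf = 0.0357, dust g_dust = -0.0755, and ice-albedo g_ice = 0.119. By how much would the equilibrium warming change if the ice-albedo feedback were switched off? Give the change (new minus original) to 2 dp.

-0.16 K

Original: g = 0.0792, ΔT = 1.3/(1−0.0792) = 1.4118 K.
Without ice-albedo: g' = -0.0398, ΔT' = 1.3/(1+0.0398) = 1.2502 K.
Change = 1.2502 − 1.4118 = -0.16 K.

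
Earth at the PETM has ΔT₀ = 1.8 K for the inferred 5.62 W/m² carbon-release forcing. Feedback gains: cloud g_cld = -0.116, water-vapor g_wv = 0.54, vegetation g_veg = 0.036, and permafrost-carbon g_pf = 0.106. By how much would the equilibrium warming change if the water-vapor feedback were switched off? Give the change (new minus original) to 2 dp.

Original: g = 0.566, ΔT = 1.8/(1−0.566) = 4.1475 K.
Without water-vapor: g' = 0.026, ΔT' = 1.8/(1−0.026) = 1.8480 K.
Change = 1.8480 − 4.1475 = -2.30 K.

-2.30 K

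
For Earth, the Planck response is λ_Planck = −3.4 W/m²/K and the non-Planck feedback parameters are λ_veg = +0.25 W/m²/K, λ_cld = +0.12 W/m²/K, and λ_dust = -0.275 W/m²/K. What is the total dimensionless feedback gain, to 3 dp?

0.028

Convert to gains: g_veg = 0.25/3.4 = 0.07353; g_cld = 0.12/3.4 = 0.03529; g_dust = -0.275/3.4 = -0.08088.
Total gain g = 0.02794.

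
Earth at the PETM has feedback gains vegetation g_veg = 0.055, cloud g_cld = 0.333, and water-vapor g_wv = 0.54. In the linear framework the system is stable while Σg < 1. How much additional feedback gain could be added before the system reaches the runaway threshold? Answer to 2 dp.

0.07

Current total gain = 0.055 + 0.333 + 0.54 = 0.928.
Margin to runaway = 1 − 0.928 = 0.07.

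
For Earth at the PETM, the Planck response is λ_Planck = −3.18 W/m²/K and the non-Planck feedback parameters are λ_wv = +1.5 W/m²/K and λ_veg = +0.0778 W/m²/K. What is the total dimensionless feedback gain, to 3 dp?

0.496

Convert to gains: g_wv = 1.5/3.18 = 0.4717; g_veg = 0.0778/3.18 = 0.02447.
Total gain g = 0.49617.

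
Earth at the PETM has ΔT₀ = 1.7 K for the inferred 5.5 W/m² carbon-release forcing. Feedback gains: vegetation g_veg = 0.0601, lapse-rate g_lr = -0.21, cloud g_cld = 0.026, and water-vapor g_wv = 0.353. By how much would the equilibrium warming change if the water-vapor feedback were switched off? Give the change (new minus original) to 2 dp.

Original: g = 0.2291, ΔT = 1.7/(1−0.2291) = 2.2052 K.
Without water-vapor: g' = -0.1239, ΔT' = 1.7/(1+0.1239) = 1.5126 K.
Change = 1.5126 − 2.2052 = -0.69 K.

-0.69 K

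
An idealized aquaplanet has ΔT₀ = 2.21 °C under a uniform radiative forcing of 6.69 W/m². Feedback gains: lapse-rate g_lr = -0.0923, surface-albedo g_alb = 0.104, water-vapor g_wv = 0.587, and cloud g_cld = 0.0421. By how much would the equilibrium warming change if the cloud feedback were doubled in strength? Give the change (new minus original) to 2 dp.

Original: g = 0.6408, ΔT = 2.21/(1−0.6408) = 6.1526 °C.
With doubled cloud: g' = 0.6829, ΔT' = 2.21/(1−0.6829) = 6.9694 °C.
Change = 6.9694 − 6.1526 = 0.82 °C.

0.82 °C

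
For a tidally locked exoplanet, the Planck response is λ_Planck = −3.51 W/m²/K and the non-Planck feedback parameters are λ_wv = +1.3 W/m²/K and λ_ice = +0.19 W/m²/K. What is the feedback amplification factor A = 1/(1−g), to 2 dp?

Convert to gains: g_wv = 1.3/3.51 = 0.3704; g_ice = 0.19/3.51 = 0.05413.
Total gain g = 0.42453.
A = 1/(1 − 0.42453) = 1.74.

1.74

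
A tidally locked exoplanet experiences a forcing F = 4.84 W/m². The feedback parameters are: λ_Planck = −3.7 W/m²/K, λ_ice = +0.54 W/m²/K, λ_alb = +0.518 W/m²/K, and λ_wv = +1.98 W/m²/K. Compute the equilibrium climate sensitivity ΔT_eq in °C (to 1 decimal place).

7.3 °C

Net feedback parameter λ = (−3.7) + (+0.54) + (+0.518) + (+1.98) = -0.662 W/m²/K.
ΔT = −F/λ = −4.84/(-0.662) = 7.3 °C.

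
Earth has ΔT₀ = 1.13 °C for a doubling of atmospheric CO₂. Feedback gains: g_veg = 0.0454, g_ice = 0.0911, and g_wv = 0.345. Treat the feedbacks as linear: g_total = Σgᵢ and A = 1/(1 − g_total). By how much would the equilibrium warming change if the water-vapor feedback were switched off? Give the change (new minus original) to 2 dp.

Original: g = 0.4815, ΔT = 1.13/(1−0.4815) = 2.1794 °C.
Without water-vapor: g' = 0.1365, ΔT' = 1.13/(1−0.1365) = 1.3086 °C.
Change = 1.3086 − 2.1794 = -0.87 °C.

-0.87 °C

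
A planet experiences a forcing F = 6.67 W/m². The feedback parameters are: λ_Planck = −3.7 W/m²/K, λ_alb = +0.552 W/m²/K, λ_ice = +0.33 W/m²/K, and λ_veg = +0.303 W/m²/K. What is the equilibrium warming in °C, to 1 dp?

Net feedback parameter λ = (−3.7) + (+0.552) + (+0.33) + (+0.303) = -2.515 W/m²/K.
ΔT = −F/λ = −6.67/(-2.515) = 2.7 °C.

2.7 °C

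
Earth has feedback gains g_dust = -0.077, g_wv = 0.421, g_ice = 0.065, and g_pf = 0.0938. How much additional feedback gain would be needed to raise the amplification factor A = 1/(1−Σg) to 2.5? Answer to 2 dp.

0.10

Current total gain = 0.5028.
Target gain for A = 2.5: g* = 1 − 1/2.5 = 0.6.
Additional gain needed = 0.6 − 0.5028 = 0.10.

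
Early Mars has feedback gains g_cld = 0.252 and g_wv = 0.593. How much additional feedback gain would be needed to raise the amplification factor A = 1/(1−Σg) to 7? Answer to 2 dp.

0.01

Current total gain = 0.845.
Target gain for A = 7: g* = 1 − 1/7 = 0.8571.
Additional gain needed = 0.8571 − 0.845 = 0.01.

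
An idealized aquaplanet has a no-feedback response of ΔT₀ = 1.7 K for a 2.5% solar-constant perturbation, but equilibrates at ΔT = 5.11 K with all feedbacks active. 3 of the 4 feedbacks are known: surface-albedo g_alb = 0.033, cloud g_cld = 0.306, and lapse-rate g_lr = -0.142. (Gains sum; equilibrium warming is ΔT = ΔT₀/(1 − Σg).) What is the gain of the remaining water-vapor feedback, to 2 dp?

0.47

Amplification A = ΔT/ΔT₀ = 5.11/1.7 = 3.006.
Total gain g = 1 − 1/A = 1 − 1/3.006 = 0.6673.
Known gains sum to 0.033 + 0.306 − 0.142 = 0.197.
g_wv = 0.6673 − 0.197 = 0.47.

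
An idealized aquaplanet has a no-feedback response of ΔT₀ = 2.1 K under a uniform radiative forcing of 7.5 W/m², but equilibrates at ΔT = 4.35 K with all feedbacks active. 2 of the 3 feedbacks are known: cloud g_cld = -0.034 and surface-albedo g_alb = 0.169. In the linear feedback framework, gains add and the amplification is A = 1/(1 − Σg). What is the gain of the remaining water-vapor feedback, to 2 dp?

0.38

Amplification A = ΔT/ΔT₀ = 4.35/2.1 = 2.071.
Total gain g = 1 − 1/A = 1 − 1/2.071 = 0.5171.
Known gains sum to -0.034 + 0.169 = 0.135.
g_wv = 0.5171 − 0.135 = 0.38.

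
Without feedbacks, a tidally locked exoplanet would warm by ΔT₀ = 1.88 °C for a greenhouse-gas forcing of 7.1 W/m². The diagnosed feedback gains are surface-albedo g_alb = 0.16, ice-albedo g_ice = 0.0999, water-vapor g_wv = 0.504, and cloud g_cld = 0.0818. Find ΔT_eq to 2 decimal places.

Total gain g = 0.16 + 0.0999 + 0.504 + 0.0818 = 0.8457.
Amplification A = 1/(1 − 0.8457) = 6.481.
ΔT = 1.88 × 6.481 = 12.18 °C.

12.18 °C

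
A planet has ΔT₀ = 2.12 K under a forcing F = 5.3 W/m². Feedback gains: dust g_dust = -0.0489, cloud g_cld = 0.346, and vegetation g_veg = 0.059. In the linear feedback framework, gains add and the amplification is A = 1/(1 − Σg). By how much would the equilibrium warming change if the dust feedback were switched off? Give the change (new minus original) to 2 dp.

Original: g = 0.3561, ΔT = 2.12/(1−0.3561) = 3.2924 K.
Without dust: g' = 0.405, ΔT' = 2.12/(1−0.405) = 3.5630 K.
Change = 3.5630 − 3.2924 = 0.27 K.

0.27 K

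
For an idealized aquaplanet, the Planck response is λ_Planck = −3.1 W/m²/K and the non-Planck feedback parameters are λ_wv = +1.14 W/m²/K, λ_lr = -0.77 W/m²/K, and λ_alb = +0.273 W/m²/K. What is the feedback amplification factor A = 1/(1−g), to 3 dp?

1.262

Convert to gains: g_wv = 1.14/3.1 = 0.3677; g_lr = -0.77/3.1 = -0.2484; g_alb = 0.273/3.1 = 0.08806.
Total gain g = 0.20736.
A = 1/(1 − 0.20736) = 1.262.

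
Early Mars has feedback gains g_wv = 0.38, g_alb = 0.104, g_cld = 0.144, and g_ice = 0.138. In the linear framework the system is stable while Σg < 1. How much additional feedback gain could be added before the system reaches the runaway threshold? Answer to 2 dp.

0.23

Current total gain = 0.38 + 0.104 + 0.144 + 0.138 = 0.766.
Margin to runaway = 1 − 0.766 = 0.23.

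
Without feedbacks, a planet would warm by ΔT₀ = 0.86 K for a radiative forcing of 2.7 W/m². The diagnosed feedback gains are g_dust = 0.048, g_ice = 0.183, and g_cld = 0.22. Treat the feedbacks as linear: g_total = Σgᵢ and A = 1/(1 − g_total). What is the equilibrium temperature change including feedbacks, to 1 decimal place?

1.6 K

Total gain g = 0.048 + 0.183 + 0.22 = 0.451.
Amplification A = 1/(1 − 0.451) = 1.821.
ΔT = 0.86 × 1.821 = 1.6 K.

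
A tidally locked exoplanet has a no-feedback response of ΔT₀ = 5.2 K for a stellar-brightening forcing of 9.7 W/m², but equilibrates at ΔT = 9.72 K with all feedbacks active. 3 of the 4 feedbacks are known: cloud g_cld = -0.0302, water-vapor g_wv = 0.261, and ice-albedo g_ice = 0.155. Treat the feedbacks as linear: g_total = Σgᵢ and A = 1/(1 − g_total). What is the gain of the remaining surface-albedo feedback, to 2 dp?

Amplification A = ΔT/ΔT₀ = 9.72/5.2 = 1.869.
Total gain g = 1 − 1/A = 1 − 1/1.869 = 0.465.
Known gains sum to -0.0302 + 0.261 + 0.155 = 0.3858.
g_alb = 0.465 − 0.3858 = 0.08.

0.08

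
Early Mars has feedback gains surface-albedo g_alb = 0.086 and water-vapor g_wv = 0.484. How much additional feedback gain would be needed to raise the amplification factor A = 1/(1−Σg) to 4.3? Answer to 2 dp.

0.20

Current total gain = 0.57.
Target gain for A = 4.3: g* = 1 − 1/4.3 = 0.7674.
Additional gain needed = 0.7674 − 0.57 = 0.20.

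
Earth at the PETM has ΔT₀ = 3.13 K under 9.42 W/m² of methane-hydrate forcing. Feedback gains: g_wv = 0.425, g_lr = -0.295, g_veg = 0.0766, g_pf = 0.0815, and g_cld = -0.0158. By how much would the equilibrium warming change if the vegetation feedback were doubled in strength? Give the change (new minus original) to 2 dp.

Original: g = 0.2723, ΔT = 3.13/(1−0.2723) = 4.3012 K.
With doubled vegetation: g' = 0.3489, ΔT' = 3.13/(1−0.3489) = 4.8072 K.
Change = 4.8072 − 4.3012 = 0.51 K.

0.51 K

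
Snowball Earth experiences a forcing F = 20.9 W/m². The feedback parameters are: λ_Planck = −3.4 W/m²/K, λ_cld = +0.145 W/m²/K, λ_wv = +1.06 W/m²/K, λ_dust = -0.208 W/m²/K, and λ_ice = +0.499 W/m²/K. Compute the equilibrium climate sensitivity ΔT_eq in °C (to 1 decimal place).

Net feedback parameter λ = (−3.4) + (+0.145) + (+1.06) + (-0.208) + (+0.499) = -1.904 W/m²/K.
ΔT = −F/λ = −20.9/(-1.904) = 11.0 °C.

11.0 °C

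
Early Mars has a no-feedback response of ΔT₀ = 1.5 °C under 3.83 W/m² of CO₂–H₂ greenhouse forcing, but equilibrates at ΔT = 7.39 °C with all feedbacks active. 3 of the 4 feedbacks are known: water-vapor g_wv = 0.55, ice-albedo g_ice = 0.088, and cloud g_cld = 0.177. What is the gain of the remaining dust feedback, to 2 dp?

Amplification A = ΔT/ΔT₀ = 7.39/1.5 = 4.927.
Total gain g = 1 − 1/A = 1 − 1/4.927 = 0.797.
Known gains sum to 0.55 + 0.088 + 0.177 = 0.815.
g_dust = 0.797 − 0.815 = -0.02.

-0.02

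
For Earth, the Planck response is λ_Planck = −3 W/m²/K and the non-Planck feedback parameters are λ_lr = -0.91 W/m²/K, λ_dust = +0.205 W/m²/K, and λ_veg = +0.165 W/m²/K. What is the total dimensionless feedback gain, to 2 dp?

-0.18

Convert to gains: g_lr = -0.91/3 = -0.3033; g_dust = 0.205/3 = 0.06833; g_veg = 0.165/3 = 0.055.
Total gain g = -0.17997.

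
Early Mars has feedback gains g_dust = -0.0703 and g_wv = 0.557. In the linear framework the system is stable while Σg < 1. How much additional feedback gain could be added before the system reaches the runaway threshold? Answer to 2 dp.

0.51

Current total gain = -0.0703 + 0.557 = 0.4867.
Margin to runaway = 1 − 0.4867 = 0.51.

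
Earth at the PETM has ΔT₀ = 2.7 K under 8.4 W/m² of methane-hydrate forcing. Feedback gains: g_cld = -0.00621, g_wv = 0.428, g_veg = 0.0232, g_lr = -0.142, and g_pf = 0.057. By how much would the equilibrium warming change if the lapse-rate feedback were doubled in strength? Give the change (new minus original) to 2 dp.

-0.77 K

Original: g = 0.35999, ΔT = 2.7/(1−0.35999) = 4.2187 K.
With doubled lapse-rate: g' = 0.21799, ΔT' = 2.7/(1−0.21799) = 3.4526 K.
Change = 3.4526 − 4.2187 = -0.77 K.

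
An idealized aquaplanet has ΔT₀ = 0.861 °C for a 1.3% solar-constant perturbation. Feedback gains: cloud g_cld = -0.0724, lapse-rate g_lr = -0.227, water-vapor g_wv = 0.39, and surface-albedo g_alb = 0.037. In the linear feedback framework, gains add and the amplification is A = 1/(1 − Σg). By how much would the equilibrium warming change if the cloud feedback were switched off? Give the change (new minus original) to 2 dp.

0.09 °C

Original: g = 0.1276, ΔT = 0.861/(1−0.1276) = 0.9869 °C.
Without cloud: g' = 0.2, ΔT' = 0.861/(1−0.2) = 1.0762 °C.
Change = 1.0762 − 0.9869 = 0.09 °C.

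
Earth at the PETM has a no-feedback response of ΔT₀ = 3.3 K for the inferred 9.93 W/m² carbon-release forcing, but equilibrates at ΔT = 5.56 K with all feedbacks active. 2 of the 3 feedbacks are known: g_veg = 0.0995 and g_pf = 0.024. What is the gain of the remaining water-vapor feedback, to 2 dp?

Amplification A = ΔT/ΔT₀ = 5.56/3.3 = 1.685.
Total gain g = 1 − 1/A = 1 − 1/1.685 = 0.4065.
Known gains sum to 0.0995 + 0.024 = 0.1235.
g_wv = 0.4065 − 0.1235 = 0.28.

0.28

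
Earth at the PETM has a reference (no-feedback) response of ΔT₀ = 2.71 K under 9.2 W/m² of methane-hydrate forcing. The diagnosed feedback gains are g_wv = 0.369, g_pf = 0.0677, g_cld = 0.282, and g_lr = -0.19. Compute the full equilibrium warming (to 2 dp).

5.75 K

Total gain g = 0.369 + 0.0677 + 0.282 − 0.19 = 0.5287.
Amplification A = 1/(1 − 0.5287) = 2.122.
ΔT = 2.71 × 2.122 = 5.75 K.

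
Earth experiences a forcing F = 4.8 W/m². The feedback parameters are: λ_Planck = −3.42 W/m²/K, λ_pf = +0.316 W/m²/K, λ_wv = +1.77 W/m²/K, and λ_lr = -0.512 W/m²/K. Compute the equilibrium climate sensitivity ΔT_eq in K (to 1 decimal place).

Net feedback parameter λ = (−3.42) + (+0.316) + (+1.77) + (-0.512) = -1.846 W/m²/K.
ΔT = −F/λ = −4.8/(-1.846) = 2.6 K.

2.6 K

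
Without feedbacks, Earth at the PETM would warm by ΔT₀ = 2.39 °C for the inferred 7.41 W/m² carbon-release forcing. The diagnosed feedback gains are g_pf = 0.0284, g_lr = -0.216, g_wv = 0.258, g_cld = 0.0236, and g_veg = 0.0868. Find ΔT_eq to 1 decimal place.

Total gain g = 0.0284 − 0.216 + 0.258 + 0.0236 + 0.0868 = 0.1808.
Amplification A = 1/(1 − 0.1808) = 1.221.
ΔT = 2.39 × 1.221 = 2.9 °C.

2.9 °C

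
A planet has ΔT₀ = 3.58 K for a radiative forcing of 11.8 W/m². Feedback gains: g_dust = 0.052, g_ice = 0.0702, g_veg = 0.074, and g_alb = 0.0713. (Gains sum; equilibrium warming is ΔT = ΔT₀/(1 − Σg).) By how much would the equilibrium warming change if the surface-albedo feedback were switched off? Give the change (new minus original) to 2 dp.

Original: g = 0.2675, ΔT = 3.58/(1−0.2675) = 4.8874 K.
Without surface-albedo: g' = 0.1962, ΔT' = 3.58/(1−0.1962) = 4.4538 K.
Change = 4.4538 − 4.8874 = -0.43 K.

-0.43 K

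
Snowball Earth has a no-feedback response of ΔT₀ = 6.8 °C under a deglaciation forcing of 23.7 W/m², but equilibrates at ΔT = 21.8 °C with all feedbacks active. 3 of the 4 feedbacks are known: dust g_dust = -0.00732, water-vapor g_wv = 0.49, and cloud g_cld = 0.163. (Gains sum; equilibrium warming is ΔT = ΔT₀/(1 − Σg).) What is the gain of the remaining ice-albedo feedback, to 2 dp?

0.04

Amplification A = ΔT/ΔT₀ = 21.8/6.8 = 3.206.
Total gain g = 1 − 1/A = 1 − 1/3.206 = 0.6881.
Known gains sum to -0.00732 + 0.49 + 0.163 = 0.64568.
g_ice = 0.6881 − 0.64568 = 0.04.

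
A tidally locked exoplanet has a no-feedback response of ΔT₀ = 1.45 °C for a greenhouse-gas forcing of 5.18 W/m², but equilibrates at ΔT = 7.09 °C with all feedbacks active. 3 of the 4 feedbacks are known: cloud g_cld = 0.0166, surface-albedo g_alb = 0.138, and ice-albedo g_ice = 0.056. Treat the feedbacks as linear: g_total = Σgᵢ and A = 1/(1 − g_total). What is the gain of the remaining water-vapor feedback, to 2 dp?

Amplification A = ΔT/ΔT₀ = 7.09/1.45 = 4.89.
Total gain g = 1 − 1/A = 1 − 1/4.89 = 0.7955.
Known gains sum to 0.0166 + 0.138 + 0.056 = 0.2106.
g_wv = 0.7955 − 0.2106 = 0.58.

0.58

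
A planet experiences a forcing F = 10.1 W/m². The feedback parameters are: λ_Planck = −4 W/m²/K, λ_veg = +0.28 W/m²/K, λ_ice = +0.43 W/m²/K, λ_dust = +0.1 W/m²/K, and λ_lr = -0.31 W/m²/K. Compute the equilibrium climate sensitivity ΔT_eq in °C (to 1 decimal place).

2.9 °C

Net feedback parameter λ = (−4) + (+0.28) + (+0.43) + (+0.1) + (-0.31) = -3.5 W/m²/K.
ΔT = −F/λ = −10.1/(-3.5) = 2.9 °C.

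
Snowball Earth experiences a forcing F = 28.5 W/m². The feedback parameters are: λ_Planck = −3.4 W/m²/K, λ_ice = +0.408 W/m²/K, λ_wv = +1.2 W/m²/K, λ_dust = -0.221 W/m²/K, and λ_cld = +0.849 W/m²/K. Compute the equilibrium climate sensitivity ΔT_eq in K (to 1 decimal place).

24.5 K

Net feedback parameter λ = (−3.4) + (+0.408) + (+1.2) + (-0.221) + (+0.849) = -1.164 W/m²/K.
ΔT = −F/λ = −28.5/(-1.164) = 24.5 K.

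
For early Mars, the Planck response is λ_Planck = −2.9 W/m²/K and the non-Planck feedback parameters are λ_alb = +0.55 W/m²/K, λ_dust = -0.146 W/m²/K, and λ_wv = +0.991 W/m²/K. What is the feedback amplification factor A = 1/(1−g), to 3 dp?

1.927

Convert to gains: g_alb = 0.55/2.9 = 0.1897; g_dust = -0.146/2.9 = -0.05034; g_wv = 0.991/2.9 = 0.3417.
Total gain g = 0.48106.
A = 1/(1 − 0.48106) = 1.927.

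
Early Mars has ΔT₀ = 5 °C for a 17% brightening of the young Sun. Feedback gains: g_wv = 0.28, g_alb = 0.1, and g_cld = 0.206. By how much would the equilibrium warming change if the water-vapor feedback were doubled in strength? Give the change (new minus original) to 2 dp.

Original: g = 0.586, ΔT = 5/(1−0.586) = 12.0773 °C.
With doubled water-vapor: g' = 0.866, ΔT' = 5/(1−0.866) = 37.3134 °C.
Change = 37.3134 − 12.0773 = 25.24 °C.

25.24 °C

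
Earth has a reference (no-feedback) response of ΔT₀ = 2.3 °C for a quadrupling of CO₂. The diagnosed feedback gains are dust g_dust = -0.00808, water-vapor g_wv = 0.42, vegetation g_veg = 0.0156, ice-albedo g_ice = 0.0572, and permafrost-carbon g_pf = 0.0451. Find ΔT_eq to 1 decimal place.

4.9 °C

Total gain g = -0.00808 + 0.42 + 0.0156 + 0.0572 + 0.0451 = 0.52982.
Amplification A = 1/(1 − 0.52982) = 2.127.
ΔT = 2.3 × 2.127 = 4.9 °C.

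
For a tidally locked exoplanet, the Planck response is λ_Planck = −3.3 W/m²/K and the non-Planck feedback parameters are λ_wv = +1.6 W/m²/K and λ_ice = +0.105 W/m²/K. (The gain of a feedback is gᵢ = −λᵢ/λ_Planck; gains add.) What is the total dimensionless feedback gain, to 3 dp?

0.517

Convert to gains: g_wv = 1.6/3.3 = 0.4848; g_ice = 0.105/3.3 = 0.03182.
Total gain g = 0.51662.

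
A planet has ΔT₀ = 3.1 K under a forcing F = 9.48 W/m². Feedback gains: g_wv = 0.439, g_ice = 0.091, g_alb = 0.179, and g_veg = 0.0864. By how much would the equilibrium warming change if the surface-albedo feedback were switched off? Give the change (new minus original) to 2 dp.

-7.07 K

Original: g = 0.7954, ΔT = 3.1/(1−0.7954) = 15.1515 K.
Without surface-albedo: g' = 0.6164, ΔT' = 3.1/(1−0.6164) = 8.0813 K.
Change = 8.0813 − 15.1515 = -7.07 K.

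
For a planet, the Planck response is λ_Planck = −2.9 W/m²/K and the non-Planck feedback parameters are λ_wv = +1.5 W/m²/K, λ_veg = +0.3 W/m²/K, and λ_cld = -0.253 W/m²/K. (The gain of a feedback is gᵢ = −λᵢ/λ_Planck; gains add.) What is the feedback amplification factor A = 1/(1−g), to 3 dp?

Convert to gains: g_wv = 1.5/2.9 = 0.5172; g_veg = 0.3/2.9 = 0.1034; g_cld = -0.253/2.9 = -0.08724.
Total gain g = 0.53336.
A = 1/(1 − 0.53336) = 2.143.

2.143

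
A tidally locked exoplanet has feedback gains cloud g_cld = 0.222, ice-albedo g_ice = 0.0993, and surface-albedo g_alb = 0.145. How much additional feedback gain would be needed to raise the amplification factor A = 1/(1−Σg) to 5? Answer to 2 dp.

0.33

Current total gain = 0.4663.
Target gain for A = 5: g* = 1 − 1/5 = 0.8.
Additional gain needed = 0.8 − 0.4663 = 0.33.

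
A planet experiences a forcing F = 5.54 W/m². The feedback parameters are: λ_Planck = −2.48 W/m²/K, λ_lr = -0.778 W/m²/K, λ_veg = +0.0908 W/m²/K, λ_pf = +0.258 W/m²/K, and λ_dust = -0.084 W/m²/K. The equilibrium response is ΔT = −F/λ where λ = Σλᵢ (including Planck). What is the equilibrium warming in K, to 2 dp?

Net feedback parameter λ = (−2.48) + (-0.778) + (+0.0908) + (+0.258) + (-0.084) = -2.9932 W/m²/K.
ΔT = −F/λ = −5.54/(-2.9932) = 1.85 K.

1.85 K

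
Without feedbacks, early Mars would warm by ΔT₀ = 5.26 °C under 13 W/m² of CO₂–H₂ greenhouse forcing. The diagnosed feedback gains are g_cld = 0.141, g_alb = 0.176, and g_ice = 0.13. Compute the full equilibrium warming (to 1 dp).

Total gain g = 0.141 + 0.176 + 0.13 = 0.447.
Amplification A = 1/(1 − 0.447) = 1.808.
ΔT = 5.26 × 1.808 = 9.5 °C.

9.5 °C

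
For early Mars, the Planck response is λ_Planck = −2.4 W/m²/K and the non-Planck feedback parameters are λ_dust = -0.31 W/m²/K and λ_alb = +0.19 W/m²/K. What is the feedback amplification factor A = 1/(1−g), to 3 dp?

Convert to gains: g_dust = -0.31/2.4 = -0.1292; g_alb = 0.19/2.4 = 0.07917.
Total gain g = -0.05003.
A = 1/(1 + 0.05003) = 0.952.

0.952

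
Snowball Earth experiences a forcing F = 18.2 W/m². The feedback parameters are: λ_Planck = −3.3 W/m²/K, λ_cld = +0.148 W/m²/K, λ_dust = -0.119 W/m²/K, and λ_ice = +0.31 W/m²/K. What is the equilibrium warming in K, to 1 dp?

Net feedback parameter λ = (−3.3) + (+0.148) + (-0.119) + (+0.31) = -2.961 W/m²/K.
ΔT = −F/λ = −18.2/(-2.961) = 6.1 K.

6.1 K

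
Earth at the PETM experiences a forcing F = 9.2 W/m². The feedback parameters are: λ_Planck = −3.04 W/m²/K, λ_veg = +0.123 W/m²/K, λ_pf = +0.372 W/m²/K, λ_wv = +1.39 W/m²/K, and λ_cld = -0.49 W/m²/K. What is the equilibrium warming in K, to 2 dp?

5.59 K

Net feedback parameter λ = (−3.04) + (+0.123) + (+0.372) + (+1.39) + (-0.49) = -1.645 W/m²/K.
ΔT = −F/λ = −9.2/(-1.645) = 5.59 K.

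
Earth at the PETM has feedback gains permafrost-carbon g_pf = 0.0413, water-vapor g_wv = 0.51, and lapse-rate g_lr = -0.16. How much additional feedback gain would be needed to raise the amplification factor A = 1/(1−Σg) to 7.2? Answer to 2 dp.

0.47

Current total gain = 0.3913.
Target gain for A = 7.2: g* = 1 − 1/7.2 = 0.8611.
Additional gain needed = 0.8611 − 0.3913 = 0.47.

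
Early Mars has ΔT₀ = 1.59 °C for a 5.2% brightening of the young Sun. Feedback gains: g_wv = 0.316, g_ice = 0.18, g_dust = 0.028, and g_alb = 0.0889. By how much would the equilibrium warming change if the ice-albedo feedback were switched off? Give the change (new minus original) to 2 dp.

Original: g = 0.6129, ΔT = 1.59/(1−0.6129) = 4.1075 °C.
Without ice-albedo: g' = 0.4329, ΔT' = 1.59/(1−0.4329) = 2.8037 °C.
Change = 2.8037 − 4.1075 = -1.30 °C.

-1.30 °C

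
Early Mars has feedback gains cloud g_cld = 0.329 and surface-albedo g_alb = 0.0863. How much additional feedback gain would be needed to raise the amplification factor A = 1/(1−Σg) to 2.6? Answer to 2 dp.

0.20

Current total gain = 0.4153.
Target gain for A = 2.6: g* = 1 − 1/2.6 = 0.6154.
Additional gain needed = 0.6154 − 0.4153 = 0.20.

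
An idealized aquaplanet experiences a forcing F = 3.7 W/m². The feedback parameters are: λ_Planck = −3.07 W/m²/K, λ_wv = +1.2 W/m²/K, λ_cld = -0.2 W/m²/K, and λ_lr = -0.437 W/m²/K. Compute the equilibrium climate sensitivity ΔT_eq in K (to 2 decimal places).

Net feedback parameter λ = (−3.07) + (+1.2) + (-0.2) + (-0.437) = -2.507 W/m²/K.
ΔT = −F/λ = −3.7/(-2.507) = 1.48 K.

1.48 K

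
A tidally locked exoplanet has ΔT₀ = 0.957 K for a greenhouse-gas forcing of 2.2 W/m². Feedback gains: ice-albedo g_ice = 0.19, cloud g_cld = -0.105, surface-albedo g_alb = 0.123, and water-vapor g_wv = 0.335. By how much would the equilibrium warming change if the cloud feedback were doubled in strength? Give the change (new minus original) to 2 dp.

Original: g = 0.543, ΔT = 0.957/(1−0.543) = 2.0941 K.
With doubled cloud: g' = 0.438, ΔT' = 0.957/(1−0.438) = 1.7028 K.
Change = 1.7028 − 2.0941 = -0.39 K.

-0.39 K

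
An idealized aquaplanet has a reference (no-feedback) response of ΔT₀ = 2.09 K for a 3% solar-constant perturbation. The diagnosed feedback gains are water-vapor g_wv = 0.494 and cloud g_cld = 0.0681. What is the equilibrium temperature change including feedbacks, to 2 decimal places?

Total gain g = 0.494 + 0.0681 = 0.5621.
Amplification A = 1/(1 − 0.5621) = 2.284.
ΔT = 2.09 × 2.284 = 4.77 K.

4.77 K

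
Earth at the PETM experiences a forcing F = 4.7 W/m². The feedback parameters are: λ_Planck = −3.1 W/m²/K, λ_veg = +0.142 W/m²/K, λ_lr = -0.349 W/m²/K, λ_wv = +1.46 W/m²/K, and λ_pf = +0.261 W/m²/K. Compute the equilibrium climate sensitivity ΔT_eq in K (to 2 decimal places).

Net feedback parameter λ = (−3.1) + (+0.142) + (-0.349) + (+1.46) + (+0.261) = -1.586 W/m²/K.
ΔT = −F/λ = −4.7/(-1.586) = 2.96 K.

2.96 K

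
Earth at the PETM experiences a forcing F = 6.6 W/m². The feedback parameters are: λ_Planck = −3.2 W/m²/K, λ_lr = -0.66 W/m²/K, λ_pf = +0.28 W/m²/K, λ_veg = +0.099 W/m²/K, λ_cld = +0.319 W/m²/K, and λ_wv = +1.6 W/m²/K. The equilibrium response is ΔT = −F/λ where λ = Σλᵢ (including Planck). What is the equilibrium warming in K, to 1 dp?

Net feedback parameter λ = (−3.2) + (-0.66) + (+0.28) + (+0.099) + (+0.319) + (+1.6) = -1.562 W/m²/K.
ΔT = −F/λ = −6.6/(-1.562) = 4.2 K.

4.2 K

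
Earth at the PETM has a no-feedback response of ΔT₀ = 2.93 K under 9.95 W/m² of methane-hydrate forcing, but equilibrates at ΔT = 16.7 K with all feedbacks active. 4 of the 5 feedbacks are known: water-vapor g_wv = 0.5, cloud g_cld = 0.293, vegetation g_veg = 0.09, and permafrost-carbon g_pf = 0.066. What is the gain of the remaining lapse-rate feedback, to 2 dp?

-0.12

Amplification A = ΔT/ΔT₀ = 16.7/2.93 = 5.7.
Total gain g = 1 − 1/A = 1 − 1/5.7 = 0.8246.
Known gains sum to 0.5 + 0.293 + 0.09 + 0.066 = 0.949.
g_lr = 0.8246 − 0.949 = -0.12.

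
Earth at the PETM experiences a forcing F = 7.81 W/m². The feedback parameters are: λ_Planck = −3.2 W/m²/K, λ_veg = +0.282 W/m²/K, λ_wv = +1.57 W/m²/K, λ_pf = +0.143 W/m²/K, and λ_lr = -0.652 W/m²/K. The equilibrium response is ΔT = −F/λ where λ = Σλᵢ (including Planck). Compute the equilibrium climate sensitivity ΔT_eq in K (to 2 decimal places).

Net feedback parameter λ = (−3.2) + (+0.282) + (+1.57) + (+0.143) + (-0.652) = -1.857 W/m²/K.
ΔT = −F/λ = −7.81/(-1.857) = 4.21 K.

4.21 K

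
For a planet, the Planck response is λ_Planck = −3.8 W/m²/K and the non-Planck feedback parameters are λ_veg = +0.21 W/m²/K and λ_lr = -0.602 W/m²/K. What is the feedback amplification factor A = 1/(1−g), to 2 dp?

Convert to gains: g_veg = 0.21/3.8 = 0.05526; g_lr = -0.602/3.8 = -0.1584.
Total gain g = -0.10314.
A = 1/(1 + 0.10314) = 0.91.

0.91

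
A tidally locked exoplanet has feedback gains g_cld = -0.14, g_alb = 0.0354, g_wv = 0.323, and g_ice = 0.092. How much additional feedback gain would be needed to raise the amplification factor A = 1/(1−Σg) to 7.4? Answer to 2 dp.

0.55

Current total gain = 0.3104.
Target gain for A = 7.4: g* = 1 − 1/7.4 = 0.8649.
Additional gain needed = 0.8649 − 0.3104 = 0.55.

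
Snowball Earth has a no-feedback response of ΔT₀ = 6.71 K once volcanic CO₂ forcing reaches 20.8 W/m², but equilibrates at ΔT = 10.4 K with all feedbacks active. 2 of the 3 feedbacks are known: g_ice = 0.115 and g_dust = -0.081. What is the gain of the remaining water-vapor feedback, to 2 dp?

0.32

Amplification A = ΔT/ΔT₀ = 10.4/6.71 = 1.55.
Total gain g = 1 − 1/A = 1 − 1/1.55 = 0.3548.
Known gains sum to 0.115 − 0.081 = 0.034.
g_wv = 0.3548 − 0.034 = 0.32.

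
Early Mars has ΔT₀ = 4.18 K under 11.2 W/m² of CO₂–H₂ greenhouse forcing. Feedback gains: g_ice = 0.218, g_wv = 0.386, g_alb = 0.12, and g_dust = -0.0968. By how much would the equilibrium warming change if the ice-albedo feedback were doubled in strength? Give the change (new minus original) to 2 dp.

Original: g = 0.6272, ΔT = 4.18/(1−0.6272) = 11.2124 K.
With doubled ice-albedo: g' = 0.8452, ΔT' = 4.18/(1−0.8452) = 27.0026 K.
Change = 27.0026 − 11.2124 = 15.79 K.

15.79 K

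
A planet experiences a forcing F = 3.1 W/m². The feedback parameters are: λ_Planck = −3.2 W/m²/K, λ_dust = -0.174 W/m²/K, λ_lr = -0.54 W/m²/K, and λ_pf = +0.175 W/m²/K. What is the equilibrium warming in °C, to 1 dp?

Net feedback parameter λ = (−3.2) + (-0.174) + (-0.54) + (+0.175) = -3.739 W/m²/K.
ΔT = −F/λ = −3.1/(-3.739) = 0.8 °C.

0.8 °C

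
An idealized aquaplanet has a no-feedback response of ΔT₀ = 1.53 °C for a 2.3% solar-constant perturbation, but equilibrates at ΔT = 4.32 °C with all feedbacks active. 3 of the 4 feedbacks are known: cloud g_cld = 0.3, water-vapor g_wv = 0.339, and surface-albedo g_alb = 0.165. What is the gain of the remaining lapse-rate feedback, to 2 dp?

Amplification A = ΔT/ΔT₀ = 4.32/1.53 = 2.824.
Total gain g = 1 − 1/A = 1 − 1/2.824 = 0.6459.
Known gains sum to 0.3 + 0.339 + 0.165 = 0.804.
g_lr = 0.6459 − 0.804 = -0.16.

-0.16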